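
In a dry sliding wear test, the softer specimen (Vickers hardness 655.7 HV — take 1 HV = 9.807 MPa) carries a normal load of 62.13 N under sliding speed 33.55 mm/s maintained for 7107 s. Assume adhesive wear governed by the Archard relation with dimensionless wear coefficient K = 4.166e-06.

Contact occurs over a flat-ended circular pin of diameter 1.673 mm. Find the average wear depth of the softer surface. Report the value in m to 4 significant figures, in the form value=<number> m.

The algebra maintains exact precision; intermediate values are printed rounded, and rounded just once, at 4 significant figures.
Sliding speed v = 33.55 mm/s = 0.03355 m/s. Distance L = v·t = 0.03355 m/s × 7107 s = 238.4 m.
Hardness H = 655.7 HV × 9.807 MPa/HV = 6430 MPa = 6.430e+09 Pa.
Pin diameter d = 1.673 mm = 0.001673 m. Contact area A = π·d²/4 = π·(0.001673 m)²/4 = 2.198e-06 m².
Working in SI base units: W = 62.13 N, H = 6.430e+09 Pa, K = 4.166e-06.
Volume removed: V = K·W·L/H = 4.166e-06 · 62.13 · 238.4 / 6.430e+09 = 9.597e-12 m³.
Average depth h = V/A = 9.597e-12 / 2.198e-06 = 4.366e-06 m.

value=4.366e-06 m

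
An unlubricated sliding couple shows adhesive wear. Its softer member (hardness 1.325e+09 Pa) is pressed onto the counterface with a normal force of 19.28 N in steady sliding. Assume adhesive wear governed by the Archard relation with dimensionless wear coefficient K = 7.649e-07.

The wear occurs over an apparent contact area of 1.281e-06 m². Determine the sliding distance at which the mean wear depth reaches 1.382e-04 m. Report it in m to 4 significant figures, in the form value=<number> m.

The computation maintains full float precision — shown intermediates are rounded — rounded once at the end to 4 significant digits.
Working in SI base units: W = 19.28 N, H = 1.325e+09 Pa, K = 7.649e-07.
Volume at the limit: V_lim = h_lim·A = 1.382e-04 · 1.281e-06 = 1.770e-10 m³.
Life L = V_lim·H/(K·W) = 1.770e-10 · 1.325e+09 / (7.649e-07 · 19.28) = 1.591e+04 m.

value=1.591e+04 m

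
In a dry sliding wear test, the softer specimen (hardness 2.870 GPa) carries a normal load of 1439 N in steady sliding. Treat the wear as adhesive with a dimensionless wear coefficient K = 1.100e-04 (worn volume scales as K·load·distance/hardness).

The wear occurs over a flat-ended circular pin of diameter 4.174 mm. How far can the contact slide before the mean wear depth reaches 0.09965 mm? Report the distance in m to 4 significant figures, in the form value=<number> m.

value=24.72 m

The intermediates are displayed rounded — the computation holds full precision, and one final rounding: 4 significant digits.
Hardness H = 2.870 GPa = 2.870e+09 Pa.
Pin diameter d = 4.174 mm = 0.004174 m. Contact area A = π·d²/4 = π·(0.004174 m)²/4 = 1.368e-05 m².
Depth limit h_lim = 0.09965 mm = 9.965e-05 m.
Collected in SI base units: W = 1439 N, H = 2.870e+09 Pa, K = 1.100e-04.
At the depth limit, V_lim = h_lim·A = 9.965e-05 · 1.368e-05 = 1.364e-09 m³.
Life L = V_lim·H/(K·W) = 1.364e-09 · 2.870e+09 / (1.100e-04 · 1439) = 24.72 m.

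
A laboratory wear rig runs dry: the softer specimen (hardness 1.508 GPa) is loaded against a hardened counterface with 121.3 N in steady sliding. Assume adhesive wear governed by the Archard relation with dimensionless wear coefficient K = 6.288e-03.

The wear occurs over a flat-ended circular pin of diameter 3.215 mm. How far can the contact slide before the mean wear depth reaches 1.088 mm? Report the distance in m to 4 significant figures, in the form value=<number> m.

The algebra keeps exact precision, and intermediate values are displayed rounded, and one final rounding, at 4 significant digits.
Hardness H = 1.508 GPa = 1.508e+09 Pa.
Pin diameter d = 3.215 mm = 0.003215 m. Contact area A = π·d²/4 = π·(0.003215 m)²/4 = 8.118e-06 m².
Depth limit h_lim = 1.088 mm = 0.001088 m.
As SI base values: W = 121.3 N, H = 1.508e+09 Pa, K = 6.288e-03.
Allowed volume V_lim = h_lim·A = 0.001088 · 8.118e-06 = 8.832e-09 m³.
Sliding life L = V_lim·H/(K·W) = 8.832e-09 · 1.508e+09 / (6.288e-03 · 121.3) = 17.46 m.

value=17.46 m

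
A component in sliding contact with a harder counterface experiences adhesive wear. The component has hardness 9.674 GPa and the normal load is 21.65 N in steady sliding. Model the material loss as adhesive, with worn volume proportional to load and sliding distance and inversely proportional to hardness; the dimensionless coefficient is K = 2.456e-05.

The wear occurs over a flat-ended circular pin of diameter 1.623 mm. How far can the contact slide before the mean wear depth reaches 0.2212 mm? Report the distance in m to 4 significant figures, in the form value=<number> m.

The intermediates are displayed rounded — every step carries exact precision, and rounded once at the end to four significant figures.
Hardness H = 9.674 GPa = 9.674e+09 Pa.
Pin diameter d = 1.623 mm = 0.001623 m. Contact area A = π·d²/4 = π·(0.001623 m)²/4 = 2.069e-06 m².
Depth limit h_lim = 0.2212 mm = 2.212e-04 m.
In SI base units: W = 21.65 N, H = 9.674e+09 Pa, K = 2.456e-05.
Wearable volume V_lim = h_lim·A = 2.212e-04 · 2.069e-06 = 4.576e-10 m³.
Sliding life L = V_lim·H/(K·W) = 4.576e-10 · 9.674e+09 / (2.456e-05 · 21.65) = 8326 m.

value=8326 m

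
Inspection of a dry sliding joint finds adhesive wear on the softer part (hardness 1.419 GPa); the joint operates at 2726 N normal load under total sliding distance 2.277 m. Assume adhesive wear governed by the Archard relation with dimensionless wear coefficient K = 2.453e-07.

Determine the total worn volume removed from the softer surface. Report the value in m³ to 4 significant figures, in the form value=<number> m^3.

value=1.073e-12 m^3

The intermediates are shown rounded — every step carries full float precision; a lone final rounding, at four significant figures.
Convert: Hardness H = 1.419 GPa = 1.419e+09 Pa.
As SI base values: W = 2726 N, H = 1.419e+09 Pa, K = 2.453e-07.
Volume removed: V = K·W·L/H = 2.453e-07 · 2726 · 2.277 / 1.419e+09 = 1.073e-12 m³.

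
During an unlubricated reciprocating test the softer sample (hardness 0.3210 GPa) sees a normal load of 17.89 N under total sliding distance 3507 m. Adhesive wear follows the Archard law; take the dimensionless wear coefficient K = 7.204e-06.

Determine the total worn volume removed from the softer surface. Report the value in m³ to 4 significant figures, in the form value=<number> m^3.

value=1.408e-09 m^3

Intermediate values are displayed rounded — every step runs at full float precision; one final rounding, at four significant figures.
Hardness H = 0.3210 GPa = 3.210e+08 Pa.
Working in SI base units: W = 17.89 N, H = 3.210e+08 Pa, K = 7.204e-06.
Volume removed: V = K·W·L/H = 7.204e-06 · 17.89 · 3507 / 3.210e+08 = 1.408e-09 m³.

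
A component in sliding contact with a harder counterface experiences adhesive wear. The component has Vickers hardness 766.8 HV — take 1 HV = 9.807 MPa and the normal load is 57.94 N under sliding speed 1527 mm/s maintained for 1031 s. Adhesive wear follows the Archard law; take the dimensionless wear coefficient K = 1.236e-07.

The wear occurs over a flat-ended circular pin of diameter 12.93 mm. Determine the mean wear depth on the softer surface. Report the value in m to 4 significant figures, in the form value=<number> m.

value=1.142e-08 m

Every step holds full float precision, and quoted intermediates are rounded; a single final rounding: four significant figures.
Convert: Sliding speed v = 1527 mm/s = 1.527 m/s. Sliding distance L = v·t = 1.527 m/s × 1031 s = 1574 m.
Convert: Hardness H = 766.8 HV × 9.807 MPa/HV = 7520 MPa = 7.520e+09 Pa.
Convert: Pin diameter d = 12.93 mm = 0.01293 m. Contact area A = π·d²/4 = π·(0.01293 m)²/4 = 1.313e-04 m².
In SI base units: W = 57.94 N, H = 7.520e+09 Pa, K = 1.236e-07.
Apply Archard: V = K·W·L/H = 1.236e-07 · 57.94 · 1574 / 7.520e+09 = 1.499e-12 m³.
Average depth h = V/A = 1.499e-12 / 1.313e-04 = 1.142e-08 m.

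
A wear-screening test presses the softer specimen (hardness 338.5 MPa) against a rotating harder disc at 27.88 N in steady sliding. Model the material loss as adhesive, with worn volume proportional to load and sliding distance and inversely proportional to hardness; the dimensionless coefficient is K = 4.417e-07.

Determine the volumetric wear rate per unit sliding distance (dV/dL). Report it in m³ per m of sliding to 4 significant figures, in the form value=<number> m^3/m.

value=3.638e-14 m^3/m

Displayed values are rounded. The computation holds exact precision, and a lone final rounding: four significant figures.
Hardness H = 338.5 MPa = 3.385e+08 Pa.
Working in SI base units: W = 27.88 N, H = 3.385e+08 Pa, K = 4.417e-07.
Sliding wear rate dV/dL = K·W/H — distance-free: 4.417e-07 · 27.88 / 3.385e+08 = 3.638e-14 m³/m.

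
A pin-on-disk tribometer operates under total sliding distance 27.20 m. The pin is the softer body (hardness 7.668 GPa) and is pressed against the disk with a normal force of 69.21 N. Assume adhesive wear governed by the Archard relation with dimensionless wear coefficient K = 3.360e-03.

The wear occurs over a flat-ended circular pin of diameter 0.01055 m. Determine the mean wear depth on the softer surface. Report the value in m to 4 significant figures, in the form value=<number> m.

value=9.436e-06 m

The intermediates are printed rounded; the algebra maintains full precision — a single final rounding to 4 significant figures.
Hardness H = 7.668 GPa = 7.668e+09 Pa.
Contact area A = π·d²/4 = π·(0.01055 m)²/4 = 8.742e-05 m².
Expressed in SI base units: W = 69.21 N, H = 7.668e+09 Pa, K = 3.360e-03.
Worn volume V = K·W·L/H = 3.360e-03 · 69.21 · 27.20 / 7.668e+09 = 8.249e-10 m³.
Mean depth h = V/A = 8.249e-10 / 8.742e-05 = 9.436e-06 m.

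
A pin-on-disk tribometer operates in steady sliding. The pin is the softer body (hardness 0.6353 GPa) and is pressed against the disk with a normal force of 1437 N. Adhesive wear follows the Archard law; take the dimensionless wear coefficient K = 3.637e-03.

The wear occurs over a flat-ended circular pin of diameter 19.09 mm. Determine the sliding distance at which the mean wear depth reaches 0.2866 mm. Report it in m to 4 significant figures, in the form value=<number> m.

value=9.971 m

The algebra holds full precision; intermediate values are shown rounded; a single final rounding: four significant digits.
Convert: Hardness H = 0.6353 GPa = 6.353e+08 Pa.
Convert: Pin diameter d = 19.09 mm = 0.01909 m. Contact area A = π·d²/4 = π·(0.01909 m)²/4 = 2.862e-04 m².
Convert: Depth limit h_lim = 0.2866 mm = 2.866e-04 m.
SI base units throughout: W = 1437 N, H = 6.353e+08 Pa, K = 3.637e-03.
Limit volume V_lim = h_lim·A = 2.866e-04 · 2.862e-04 = 8.203e-08 m³.
Inverting, life L = V_lim·H/(K·W) = 8.203e-08 · 6.353e+08 / (3.637e-03 · 1437) = 9.971 m.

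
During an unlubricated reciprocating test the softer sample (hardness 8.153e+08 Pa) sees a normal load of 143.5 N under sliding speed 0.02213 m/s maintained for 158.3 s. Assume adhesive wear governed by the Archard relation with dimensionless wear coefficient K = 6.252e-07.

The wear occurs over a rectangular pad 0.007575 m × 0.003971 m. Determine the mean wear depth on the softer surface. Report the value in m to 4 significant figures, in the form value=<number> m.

All arithmetic maintains exact precision. The intermediates appear rounded; a single final rounding to 4 significant figures.
The distance L = v·t = 0.02213 m/s × 158.3 s = 3.503 m.
Contact area A = 0.007575 m × 0.003971 m = 3.008e-05 m².
In SI base units, W = 143.5 N, H = 8.153e+08 Pa, K = 6.252e-07.
Archard relation: V = K·W·L/H = 6.252e-07 · 143.5 · 3.503 / 8.153e+08 = 3.855e-13 m³.
Depth h = V/A = 3.855e-13 / 3.008e-05 = 1.282e-08 m.

value=1.282e-08 m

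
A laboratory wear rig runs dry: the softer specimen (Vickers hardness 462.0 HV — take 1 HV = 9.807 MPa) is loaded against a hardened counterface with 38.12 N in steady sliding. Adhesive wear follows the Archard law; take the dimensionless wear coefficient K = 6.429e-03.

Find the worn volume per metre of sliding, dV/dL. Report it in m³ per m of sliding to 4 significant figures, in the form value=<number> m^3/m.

All working math runs at full precision, and intermediate values appear rounded; rounded just once to four significant figures.
Hardness H = 462.0 HV × 9.807 MPa/HV = 4531 MPa = 4.531e+09 Pa.
In SI base units: W = 38.12 N, H = 4.531e+09 Pa, K = 6.429e-03.
Sliding wear rate dV/dL = K·W/H (independent of L): 6.429e-03 · 38.12 / 4.531e+09 = 5.409e-11 m³/m.

value=5.409e-11 m^3/m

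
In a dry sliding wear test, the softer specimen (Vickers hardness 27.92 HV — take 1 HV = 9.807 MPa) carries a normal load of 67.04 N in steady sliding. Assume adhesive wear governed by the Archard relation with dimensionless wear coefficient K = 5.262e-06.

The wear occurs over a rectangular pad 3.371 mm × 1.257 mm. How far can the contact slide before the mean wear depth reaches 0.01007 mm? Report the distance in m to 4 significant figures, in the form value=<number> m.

value=33.12 m

The intermediates appear rounded, and the computation holds full precision, and rounded once at the end to 4 significant digits.
Hardness H = 27.92 HV × 9.807 MPa/HV = 273.8 MPa = 2.738e+08 Pa.
Pad sides 3.371 mm × 1.257 mm = 0.003371 m × 0.001257 m. Contact area A = 0.003371 m × 0.001257 m = 4.237e-06 m².
Depth limit h_lim = 0.01007 mm = 1.007e-05 m.
Restated in SI base units: W = 67.04 N, H = 2.738e+08 Pa, K = 5.262e-06.
Permissible volume V_lim = h_lim·A = 1.007e-05 · 4.237e-06 = 4.267e-11 m³.
Thus life L = V_lim·H/(K·W) = 4.267e-11 · 2.738e+08 / (5.262e-06 · 67.04) = 33.12 m.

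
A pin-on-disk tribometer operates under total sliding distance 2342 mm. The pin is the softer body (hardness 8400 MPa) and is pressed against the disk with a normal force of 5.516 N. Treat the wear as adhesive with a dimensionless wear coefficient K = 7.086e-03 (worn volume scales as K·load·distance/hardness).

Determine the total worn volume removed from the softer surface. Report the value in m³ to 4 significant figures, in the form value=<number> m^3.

value=1.090e-11 m^3

Printed values are rounded. The algebra holds exact precision. Rounded once at the end: four significant digits.
Total distance L = 2342 mm = 2.342 m.
Hardness H = 8400 MPa = 8.400e+09 Pa.
In SI base units: W = 5.516 N, H = 8.400e+09 Pa, K = 7.086e-03.
Volume removed: V = K·W·L/H = 7.086e-03 · 5.516 · 2.342 / 8.400e+09 = 1.090e-11 m³.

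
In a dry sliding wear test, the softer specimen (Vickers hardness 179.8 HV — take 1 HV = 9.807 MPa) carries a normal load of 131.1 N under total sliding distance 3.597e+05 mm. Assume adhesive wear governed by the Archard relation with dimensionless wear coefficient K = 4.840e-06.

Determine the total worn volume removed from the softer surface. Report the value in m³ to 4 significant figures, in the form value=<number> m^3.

The algebra maintains full float precision. Printed values are rounded — one final rounding to 4 significant digits.
Convert: The distance L = 3.597e+05 mm = 359.7 m.
Convert: Hardness H = 179.8 HV × 9.807 MPa/HV = 1763 MPa = 1.763e+09 Pa.
SI base units throughout: W = 131.1 N, H = 1.763e+09 Pa, K = 4.840e-06.
Apply Archard: V = K·W·L/H = 4.840e-06 · 131.1 · 359.7 / 1.763e+09 = 1.294e-10 m³.

value=1.294e-10 m^3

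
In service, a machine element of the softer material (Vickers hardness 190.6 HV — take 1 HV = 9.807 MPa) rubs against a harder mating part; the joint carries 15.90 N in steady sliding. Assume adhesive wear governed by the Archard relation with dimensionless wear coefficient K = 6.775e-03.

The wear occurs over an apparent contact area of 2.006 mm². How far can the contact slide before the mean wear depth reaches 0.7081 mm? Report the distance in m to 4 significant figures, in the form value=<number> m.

value=24.65 m

Intermediate values are displayed rounded — every step holds full float precision, and one final rounding to four significant digits.
Hardness H = 190.6 HV × 9.807 MPa/HV = 1869 MPa = 1.869e+09 Pa.
Contact area A = 2.006 mm² = 2.006e-06 m².
Depth limit h_lim = 0.7081 mm = 7.081e-04 m.
Restated in SI base units: W = 15.90 N, H = 1.869e+09 Pa, K = 6.775e-03.
Volume at the limit: V_lim = h_lim·A = 7.081e-04 · 2.006e-06 = 1.420e-09 m³.
Inverting, life L = V_lim·H/(K·W) = 1.420e-09 · 1.869e+09 / (6.775e-03 · 15.90) = 24.65 m.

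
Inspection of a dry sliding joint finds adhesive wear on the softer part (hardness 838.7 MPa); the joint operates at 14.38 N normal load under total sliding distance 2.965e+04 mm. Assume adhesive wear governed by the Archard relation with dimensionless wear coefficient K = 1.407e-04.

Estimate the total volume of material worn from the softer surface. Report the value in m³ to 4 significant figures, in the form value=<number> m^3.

value=7.153e-11 m^3

The algebra maintains exact precision; intermediates are printed rounded; one final rounding: 4 significant figures.
Sliding distance L = 2.965e+04 mm = 29.65 m.
Hardness H = 838.7 MPa = 8.387e+08 Pa.
In SI base units, W = 14.38 N, H = 8.387e+08 Pa, K = 1.407e-04.
Archard relation: V = K·W·L/H = 1.407e-04 · 14.38 · 29.65 / 8.387e+08 = 7.153e-11 m³.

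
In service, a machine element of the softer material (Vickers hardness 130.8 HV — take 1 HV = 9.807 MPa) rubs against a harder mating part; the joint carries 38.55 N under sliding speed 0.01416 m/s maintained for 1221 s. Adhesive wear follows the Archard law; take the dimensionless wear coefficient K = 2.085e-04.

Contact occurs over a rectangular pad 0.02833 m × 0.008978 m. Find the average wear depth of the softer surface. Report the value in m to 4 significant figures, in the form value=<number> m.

Intermediates are printed rounded, and each operation maintains exact precision — one final rounding: four significant digits.
Convert: Distance covered L = v·t = 0.01416 m/s × 1221 s = 17.29 m.
Convert: Hardness H = 130.8 HV × 9.807 MPa/HV = 1283 MPa = 1.283e+09 Pa.
Convert: Contact area A = 0.02833 m × 0.008978 m = 2.543e-04 m².
In SI base units: W = 38.55 N, H = 1.283e+09 Pa, K = 2.085e-04.
Archard relation: V = K·W·L/H = 2.085e-04 · 38.55 · 17.29 / 1.283e+09 = 1.083e-10 m³.
Depth h = V/A = 1.083e-10 / 2.543e-04 = 4.259e-07 m.

value=4.259e-07 m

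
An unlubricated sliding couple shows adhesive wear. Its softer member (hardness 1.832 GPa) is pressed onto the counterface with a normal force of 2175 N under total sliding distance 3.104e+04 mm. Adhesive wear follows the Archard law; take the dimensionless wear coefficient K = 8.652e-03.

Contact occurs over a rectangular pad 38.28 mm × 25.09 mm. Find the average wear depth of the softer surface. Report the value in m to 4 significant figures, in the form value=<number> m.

value=3.320e-04 m

Printed values are rounded. The algebra runs at full precision. Rounded once at the end to 4 significant digits.
Total distance L = 3.104e+04 mm = 31.04 m.
Hardness H = 1.832 GPa = 1.832e+09 Pa.
Pad sides 38.28 mm × 25.09 mm = 0.03828 m × 0.02509 m. Contact area A = 0.03828 m × 0.02509 m = 9.604e-04 m².
Restated in SI base units: W = 2175 N, H = 1.832e+09 Pa, K = 8.652e-03.
By Archard's law, V = K·W·L/H = 8.652e-03 · 2175 · 31.04 / 1.832e+09 = 3.188e-07 m³.
Average depth h = V/A = 3.188e-07 / 9.604e-04 = 3.320e-04 m.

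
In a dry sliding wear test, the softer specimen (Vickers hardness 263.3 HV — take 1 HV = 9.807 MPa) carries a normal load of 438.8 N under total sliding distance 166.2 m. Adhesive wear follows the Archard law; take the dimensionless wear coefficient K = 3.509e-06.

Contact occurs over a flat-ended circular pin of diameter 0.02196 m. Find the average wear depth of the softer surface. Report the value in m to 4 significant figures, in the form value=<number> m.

All arithmetic runs at full float precision; intermediate values are printed rounded. Rounded once at the end, at 4 significant digits.
Convert: Hardness H = 263.3 HV × 9.807 MPa/HV = 2582 MPa = 2.582e+09 Pa.
Convert: Contact area A = π·d²/4 = π·(0.02196 m)²/4 = 3.788e-04 m².
As SI base values: W = 438.8 N, H = 2.582e+09 Pa, K = 3.509e-06.
Archard volume V = K·W·L/H = 3.509e-06 · 438.8 · 166.2 / 2.582e+09 = 9.910e-11 m³.
Depth h = V/A = 9.910e-11 / 3.788e-04 = 2.617e-07 m.

value=2.617e-07 m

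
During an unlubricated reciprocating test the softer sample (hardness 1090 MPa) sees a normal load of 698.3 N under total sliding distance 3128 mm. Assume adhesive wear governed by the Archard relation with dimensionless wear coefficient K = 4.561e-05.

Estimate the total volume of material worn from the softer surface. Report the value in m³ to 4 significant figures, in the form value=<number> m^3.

The algebra runs at full precision — intermediates are printed rounded; one final rounding, at four significant figures.
Convert: The distance L = 3128 mm = 3.128 m.
Convert: Hardness H = 1090 MPa = 1.090e+09 Pa.
As SI base values: W = 698.3 N, H = 1.090e+09 Pa, K = 4.561e-05.
Apply Archard: V = K·W·L/H = 4.561e-05 · 698.3 · 3.128 / 1.090e+09 = 9.140e-11 m³.

value=9.140e-11 m^3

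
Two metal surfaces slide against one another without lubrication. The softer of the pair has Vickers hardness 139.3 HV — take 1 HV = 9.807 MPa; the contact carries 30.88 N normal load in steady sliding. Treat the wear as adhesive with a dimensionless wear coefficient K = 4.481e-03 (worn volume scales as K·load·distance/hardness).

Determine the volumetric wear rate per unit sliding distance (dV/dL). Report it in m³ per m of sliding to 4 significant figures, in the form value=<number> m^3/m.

value=1.013e-10 m^3/m

The algebra keeps full precision — intermediate values are displayed rounded; a single final rounding: four significant figures.
Convert: Hardness H = 139.3 HV × 9.807 MPa/HV = 1366 MPa = 1.366e+09 Pa.
Expressed in SI base units: W = 30.88 N, H = 1.366e+09 Pa, K = 4.481e-03.
Wear rate dV/dL = K·W/H (no L dependence): 4.481e-03 · 30.88 / 1.366e+09 = 1.013e-10 m³/m.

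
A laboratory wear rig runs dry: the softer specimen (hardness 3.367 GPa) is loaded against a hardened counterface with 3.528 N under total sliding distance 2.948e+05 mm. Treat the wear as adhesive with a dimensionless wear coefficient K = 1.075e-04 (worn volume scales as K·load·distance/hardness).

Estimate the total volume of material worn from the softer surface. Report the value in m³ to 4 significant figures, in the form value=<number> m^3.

value=3.321e-11 m^3

The intermediates are printed rounded — all arithmetic carries full precision — a single final rounding to 4 significant figures.
Path length L = 2.948e+05 mm = 294.8 m.
Hardness H = 3.367 GPa = 3.367e+09 Pa.
In SI base units, W = 3.528 N, H = 3.367e+09 Pa, K = 1.075e-04.
Archard volume V = K·W·L/H = 1.075e-04 · 3.528 · 294.8 / 3.367e+09 = 3.321e-11 m³.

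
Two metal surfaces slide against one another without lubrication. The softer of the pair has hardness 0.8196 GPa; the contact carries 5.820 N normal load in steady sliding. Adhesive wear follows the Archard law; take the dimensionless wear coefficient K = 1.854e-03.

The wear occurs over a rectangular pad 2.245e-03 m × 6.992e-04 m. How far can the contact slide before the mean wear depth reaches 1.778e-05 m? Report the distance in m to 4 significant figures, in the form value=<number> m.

value=2.120 m

All arithmetic holds exact precision, and intermediates appear rounded — rounded just once to 4 significant digits.
Convert: Hardness H = 0.8196 GPa = 8.196e+08 Pa.
Convert: Contact area A = 2.245e-03 m × 6.992e-04 m = 1.570e-06 m².
Collected in SI base units: W = 5.820 N, H = 8.196e+08 Pa, K = 1.854e-03.
Volume at the limit: V_lim = h_lim·A = 1.778e-05 · 1.570e-06 = 2.791e-11 m³.
So the life L = V_lim·H/(K·W) = 2.791e-11 · 8.196e+08 / (1.854e-03 · 5.820) = 2.120 m.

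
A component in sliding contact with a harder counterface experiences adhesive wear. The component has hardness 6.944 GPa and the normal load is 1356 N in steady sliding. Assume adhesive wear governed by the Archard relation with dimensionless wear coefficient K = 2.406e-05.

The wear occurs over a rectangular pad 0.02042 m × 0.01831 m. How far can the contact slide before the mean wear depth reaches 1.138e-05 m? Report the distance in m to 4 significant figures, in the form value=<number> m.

All arithmetic keeps full precision, and intermediates are displayed rounded. Rounded once at the end to 4 significant digits.
Convert: Hardness H = 6.944 GPa = 6.944e+09 Pa.
Convert: Contact area A = 0.02042 m × 0.01831 m = 3.739e-04 m².
As SI base values: W = 1356 N, H = 6.944e+09 Pa, K = 2.406e-05.
Allowed volume V_lim = h_lim·A = 1.138e-05 · 3.739e-04 = 4.255e-09 m³.
Inverting, life L = V_lim·H/(K·W) = 4.255e-09 · 6.944e+09 / (2.406e-05 · 1356) = 905.6 m.

value=905.6 m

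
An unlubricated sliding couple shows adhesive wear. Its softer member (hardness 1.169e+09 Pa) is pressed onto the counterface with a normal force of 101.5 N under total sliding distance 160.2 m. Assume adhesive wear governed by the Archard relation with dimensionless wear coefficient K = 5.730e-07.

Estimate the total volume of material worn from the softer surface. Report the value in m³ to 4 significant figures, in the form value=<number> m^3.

value=7.970e-12 m^3

The intermediates appear rounded, and every step carries full precision — rounded once at the end, at four significant figures.
In SI base units, W = 101.5 N, H = 1.169e+09 Pa, K = 5.730e-07.
Worn volume V = K·W·L/H = 5.730e-07 · 101.5 · 160.2 / 1.169e+09 = 7.970e-12 m³.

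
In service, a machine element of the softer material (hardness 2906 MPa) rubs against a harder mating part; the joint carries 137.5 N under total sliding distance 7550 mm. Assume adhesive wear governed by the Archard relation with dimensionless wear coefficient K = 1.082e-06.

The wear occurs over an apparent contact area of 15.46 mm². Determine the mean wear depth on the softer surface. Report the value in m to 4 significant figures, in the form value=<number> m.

value=2.500e-08 m

The algebra runs at full precision — quoted intermediates are rounded, and a lone final rounding to four significant digits.
Path length L = 7550 mm = 7.550 m.
Hardness H = 2906 MPa = 2.906e+09 Pa.
Contact area A = 15.46 mm² = 1.546e-05 m².
Restated in SI base units: W = 137.5 N, H = 2.906e+09 Pa, K = 1.082e-06.
Archard relation: V = K·W·L/H = 1.082e-06 · 137.5 · 7.550 / 2.906e+09 = 3.865e-13 m³.
Depth of wear h = V/A = 3.865e-13 / 1.546e-05 = 2.500e-08 m.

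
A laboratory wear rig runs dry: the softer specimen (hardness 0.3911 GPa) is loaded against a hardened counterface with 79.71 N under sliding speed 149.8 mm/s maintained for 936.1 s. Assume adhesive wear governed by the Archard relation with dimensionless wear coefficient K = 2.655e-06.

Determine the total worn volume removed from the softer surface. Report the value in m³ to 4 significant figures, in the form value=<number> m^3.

Each operation holds exact precision; intermediates appear rounded, and one final rounding to 4 significant figures.
Convert: Sliding speed v = 149.8 mm/s = 0.1498 m/s. Sliding distance L = v·t = 0.1498 m/s × 936.1 s = 140.2 m.
Convert: Hardness H = 0.3911 GPa = 3.911e+08 Pa.
In SI base units, W = 79.71 N, H = 3.911e+08 Pa, K = 2.655e-06.
By Archard's law, V = K·W·L/H = 2.655e-06 · 79.71 · 140.2 / 3.911e+08 = 7.588e-11 m³.

value=7.588e-11 m^3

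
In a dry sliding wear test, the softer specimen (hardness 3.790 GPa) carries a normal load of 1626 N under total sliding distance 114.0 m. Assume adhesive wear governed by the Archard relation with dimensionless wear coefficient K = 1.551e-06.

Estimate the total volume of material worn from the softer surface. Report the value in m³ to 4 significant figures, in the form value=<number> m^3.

Every step holds exact precision — intermediates are displayed rounded — rounded just once to four significant figures.
Convert: Hardness H = 3.790 GPa = 3.790e+09 Pa.
In SI base units: W = 1626 N, H = 3.790e+09 Pa, K = 1.551e-06.
By Archard's law, V = K·W·L/H = 1.551e-06 · 1626 · 114.0 / 3.790e+09 = 7.586e-11 m³.

value=7.586e-11 m^3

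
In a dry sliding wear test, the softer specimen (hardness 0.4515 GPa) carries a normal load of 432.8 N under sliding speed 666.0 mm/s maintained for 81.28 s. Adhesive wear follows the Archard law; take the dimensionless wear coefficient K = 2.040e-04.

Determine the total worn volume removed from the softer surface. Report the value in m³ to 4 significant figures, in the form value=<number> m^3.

All working math holds exact precision. The intermediates appear rounded. Rounded once at the end, at four significant digits.
Sliding speed v = 666.0 mm/s = 0.6660 m/s. Distance L = v·t = 0.6660 m/s × 81.28 s = 54.13 m.
Hardness H = 0.4515 GPa = 4.515e+08 Pa.
SI base units throughout: W = 432.8 N, H = 4.515e+08 Pa, K = 2.040e-04.
Archard volume V = K·W·L/H = 2.040e-04 · 432.8 · 54.13 / 4.515e+08 = 1.059e-08 m³.

value=1.059e-08 m^3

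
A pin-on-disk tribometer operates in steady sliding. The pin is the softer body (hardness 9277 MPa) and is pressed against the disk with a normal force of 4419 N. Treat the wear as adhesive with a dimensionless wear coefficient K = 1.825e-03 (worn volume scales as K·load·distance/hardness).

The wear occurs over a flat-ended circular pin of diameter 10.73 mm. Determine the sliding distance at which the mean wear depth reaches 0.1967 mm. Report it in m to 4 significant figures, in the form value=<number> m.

Printed values are rounded, and all arithmetic runs at full precision; rounded once at the end: 4 significant figures.
Convert: Hardness H = 9277 MPa = 9.277e+09 Pa.
Convert: Pin diameter d = 10.73 mm = 0.01073 m. Contact area A = π·d²/4 = π·(0.01073 m)²/4 = 9.043e-05 m².
Convert: Depth limit h_lim = 0.1967 mm = 1.967e-04 m.
As SI base values: W = 4419 N, H = 9.277e+09 Pa, K = 1.825e-03.
Allowed volume V_lim = h_lim·A = 1.967e-04 · 9.043e-05 = 1.779e-08 m³.
Sliding life L = V_lim·H/(K·W) = 1.779e-08 · 9.277e+09 / (1.825e-03 · 4419) = 20.46 m.

value=20.46 m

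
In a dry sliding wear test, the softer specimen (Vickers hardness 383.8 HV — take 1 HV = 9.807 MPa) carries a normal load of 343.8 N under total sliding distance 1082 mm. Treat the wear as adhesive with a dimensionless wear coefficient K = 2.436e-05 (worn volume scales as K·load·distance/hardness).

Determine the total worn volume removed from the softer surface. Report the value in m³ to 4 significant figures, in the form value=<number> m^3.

value=2.408e-12 m^3

Intermediate values are printed rounded. All working math keeps full float precision. Rounded once at the end, at four significant digits.
Convert: Distance L = 1082 mm = 1.082 m.
Convert: Hardness H = 383.8 HV × 9.807 MPa/HV = 3764 MPa = 3.764e+09 Pa.
Working in SI base units: W = 343.8 N, H = 3.764e+09 Pa, K = 2.436e-05.
Volume removed: V = K·W·L/H = 2.436e-05 · 343.8 · 1.082 / 3.764e+09 = 2.408e-12 m³.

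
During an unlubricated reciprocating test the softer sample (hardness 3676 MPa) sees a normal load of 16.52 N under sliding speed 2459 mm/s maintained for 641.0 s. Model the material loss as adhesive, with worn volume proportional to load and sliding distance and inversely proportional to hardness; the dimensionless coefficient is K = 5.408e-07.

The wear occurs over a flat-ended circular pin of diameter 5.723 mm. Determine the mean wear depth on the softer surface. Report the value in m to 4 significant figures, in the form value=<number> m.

The intermediates are shown rounded — every step keeps full precision — a single final rounding, at 4 significant digits.
Convert: Sliding speed v = 2459 mm/s = 2.459 m/s. The distance L = v·t = 2.459 m/s × 641.0 s = 1576 m.
Convert: Hardness H = 3676 MPa = 3.676e+09 Pa.
Convert: Pin diameter d = 5.723 mm = 0.005723 m. Contact area A = π·d²/4 = π·(0.005723 m)²/4 = 2.572e-05 m².
Collected in SI base units: W = 16.52 N, H = 3.676e+09 Pa, K = 5.408e-07.
By Archard's law, V = K·W·L/H = 5.408e-07 · 16.52 · 1576 / 3.676e+09 = 3.831e-12 m³.
Depth of wear h = V/A = 3.831e-12 / 2.572e-05 = 1.489e-07 m.

value=1.489e-07 m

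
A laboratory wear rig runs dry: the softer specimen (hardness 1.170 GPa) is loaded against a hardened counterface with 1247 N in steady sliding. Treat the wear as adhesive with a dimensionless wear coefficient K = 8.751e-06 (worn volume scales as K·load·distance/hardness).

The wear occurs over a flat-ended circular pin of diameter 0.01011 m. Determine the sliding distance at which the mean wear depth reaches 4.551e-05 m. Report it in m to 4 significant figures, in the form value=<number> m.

Each operation holds full float precision — shown intermediates are rounded — a lone final rounding to four significant figures.
Convert: Hardness H = 1.170 GPa = 1.170e+09 Pa.
Convert: Contact area A = π·d²/4 = π·(0.01011 m)²/4 = 8.028e-05 m².
Collected in SI base units: W = 1247 N, H = 1.170e+09 Pa, K = 8.751e-06.
Limit volume V_lim = h_lim·A = 4.551e-05 · 8.028e-05 = 3.653e-09 m³.
Thus life L = V_lim·H/(K·W) = 3.653e-09 · 1.170e+09 / (8.751e-06 · 1247) = 391.7 m.

value=391.7 m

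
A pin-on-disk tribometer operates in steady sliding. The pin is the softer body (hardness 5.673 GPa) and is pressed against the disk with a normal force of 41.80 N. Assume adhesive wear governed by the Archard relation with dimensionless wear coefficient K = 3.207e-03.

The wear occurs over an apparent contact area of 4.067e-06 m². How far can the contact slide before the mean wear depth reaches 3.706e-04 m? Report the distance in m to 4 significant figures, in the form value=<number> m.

Quoted intermediates are rounded — every step maintains exact precision; a lone final rounding, at 4 significant digits.
Hardness H = 5.673 GPa = 5.673e+09 Pa.
Expressed in SI base units: W = 41.80 N, H = 5.673e+09 Pa, K = 3.207e-03.
Allowed volume V_lim = h_lim·A = 3.706e-04 · 4.067e-06 = 1.507e-09 m³.
Sliding life L = V_lim·H/(K·W) = 1.507e-09 · 5.673e+09 / (3.207e-03 · 41.80) = 63.78 m.

value=63.78 m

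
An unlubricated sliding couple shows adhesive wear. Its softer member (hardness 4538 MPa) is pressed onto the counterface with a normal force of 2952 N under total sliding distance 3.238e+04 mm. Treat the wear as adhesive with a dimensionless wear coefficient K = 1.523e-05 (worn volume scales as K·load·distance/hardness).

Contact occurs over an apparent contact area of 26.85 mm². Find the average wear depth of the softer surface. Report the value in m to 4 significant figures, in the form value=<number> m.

value=1.195e-05 m

Intermediates are shown rounded; every step runs at exact precision — a lone final rounding to four significant figures.
Sliding distance L = 3.238e+04 mm = 32.38 m.
Hardness H = 4538 MPa = 4.538e+09 Pa.
Contact area A = 26.85 mm² = 2.685e-05 m².
In SI base units: W = 2952 N, H = 4.538e+09 Pa, K = 1.523e-05.
Archard volume V = K·W·L/H = 1.523e-05 · 2952 · 32.38 / 4.538e+09 = 3.208e-10 m³.
Depth of wear h = V/A = 3.208e-10 / 2.685e-05 = 1.195e-05 m.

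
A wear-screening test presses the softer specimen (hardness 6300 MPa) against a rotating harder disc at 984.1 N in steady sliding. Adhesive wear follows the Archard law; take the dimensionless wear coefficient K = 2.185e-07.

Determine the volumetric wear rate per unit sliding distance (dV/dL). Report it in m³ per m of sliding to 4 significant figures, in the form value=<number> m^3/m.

value=3.413e-14 m^3/m

Each operation runs at full precision, and intermediate values are displayed rounded, and rounded just once: 4 significant figures.
Hardness H = 6300 MPa = 6.300e+09 Pa.
Collected in SI base units: W = 984.1 N, H = 6.300e+09 Pa, K = 2.185e-07.
Wear rate dV/dL = K·W/H (independent of L): 2.185e-07 · 984.1 / 6.300e+09 = 3.413e-14 m³/m.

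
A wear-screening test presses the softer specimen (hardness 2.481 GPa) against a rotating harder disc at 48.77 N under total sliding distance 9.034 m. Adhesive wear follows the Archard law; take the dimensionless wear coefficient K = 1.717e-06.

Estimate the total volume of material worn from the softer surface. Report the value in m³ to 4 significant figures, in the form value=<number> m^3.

The computation maintains full precision, and shown intermediates are rounded — a lone final rounding, at four significant figures.
Hardness H = 2.481 GPa = 2.481e+09 Pa.
As SI base values: W = 48.77 N, H = 2.481e+09 Pa, K = 1.717e-06.
The Archard volume V = K·W·L/H = 1.717e-06 · 48.77 · 9.034 / 2.481e+09 = 3.049e-13 m³.

value=3.049e-13 m^3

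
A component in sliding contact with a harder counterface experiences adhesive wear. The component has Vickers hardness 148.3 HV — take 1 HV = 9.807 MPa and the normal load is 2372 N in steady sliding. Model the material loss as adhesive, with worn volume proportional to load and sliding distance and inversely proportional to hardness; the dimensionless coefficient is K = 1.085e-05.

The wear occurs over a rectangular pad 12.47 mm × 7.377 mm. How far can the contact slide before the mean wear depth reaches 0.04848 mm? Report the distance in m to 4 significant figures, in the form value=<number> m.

Intermediates appear rounded — all working math holds exact precision. Rounded just once to four significant figures.
Hardness H = 148.3 HV × 9.807 MPa/HV = 1454 MPa = 1.454e+09 Pa.
Pad sides 12.47 mm × 7.377 mm = 0.01247 m × 0.007377 m. Contact area A = 0.01247 m × 0.007377 m = 9.199e-05 m².
Depth limit h_lim = 0.04848 mm = 4.848e-05 m.
Expressed in SI base units: W = 2372 N, H = 1.454e+09 Pa, K = 1.085e-05.
Limit volume V_lim = h_lim·A = 4.848e-05 · 9.199e-05 = 4.460e-09 m³.
Life L = V_lim·H/(K·W) = 4.460e-09 · 1.454e+09 / (1.085e-05 · 2372) = 252.0 m.

value=252.0 m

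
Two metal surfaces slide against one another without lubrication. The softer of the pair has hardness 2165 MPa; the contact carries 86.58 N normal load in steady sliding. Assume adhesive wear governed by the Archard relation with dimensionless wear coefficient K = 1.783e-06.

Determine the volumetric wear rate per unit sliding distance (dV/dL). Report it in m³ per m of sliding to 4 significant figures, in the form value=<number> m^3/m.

All arithmetic carries full precision, and intermediate values are printed rounded; one final rounding: 4 significant figures.
Hardness H = 2165 MPa = 2.165e+09 Pa.
In SI base units, W = 86.58 N, H = 2.165e+09 Pa, K = 1.783e-06.
Rate of wear dV/dL = K·W/H: 1.783e-06 · 86.58 / 2.165e+09 = 7.130e-14 m³/m.

value=7.130e-14 m^3/m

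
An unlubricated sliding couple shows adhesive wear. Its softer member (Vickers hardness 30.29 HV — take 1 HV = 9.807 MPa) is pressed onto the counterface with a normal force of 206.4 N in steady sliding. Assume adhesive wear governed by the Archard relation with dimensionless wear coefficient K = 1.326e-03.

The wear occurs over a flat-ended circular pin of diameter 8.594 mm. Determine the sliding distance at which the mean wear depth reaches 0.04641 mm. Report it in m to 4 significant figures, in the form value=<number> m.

value=2.922 m

Intermediates are displayed rounded — each operation maintains exact precision, and one last rounding, at 4 significant figures.
Hardness H = 30.29 HV × 9.807 MPa/HV = 297.1 MPa = 2.971e+08 Pa.
Pin diameter d = 8.594 mm = 0.008594 m. Contact area A = π·d²/4 = π·(0.008594 m)²/4 = 5.801e-05 m².
Depth limit h_lim = 0.04641 mm = 4.641e-05 m.
Restated in SI base units: W = 206.4 N, H = 2.971e+08 Pa, K = 1.326e-03.
Limit volume V_lim = h_lim·A = 4.641e-05 · 5.801e-05 = 2.692e-09 m³.
Thus life L = V_lim·H/(K·W) = 2.692e-09 · 2.971e+08 / (1.326e-03 · 206.4) = 2.922 m.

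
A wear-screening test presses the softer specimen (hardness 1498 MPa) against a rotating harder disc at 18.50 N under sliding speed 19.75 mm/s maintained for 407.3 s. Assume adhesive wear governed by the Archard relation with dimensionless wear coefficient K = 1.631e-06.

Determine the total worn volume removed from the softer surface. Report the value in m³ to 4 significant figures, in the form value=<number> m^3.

The computation maintains full precision. Printed values are rounded. Rounded once at the end to four significant figures.
Convert: Sliding speed v = 19.75 mm/s = 0.01975 m/s. Total distance L = v·t = 0.01975 m/s × 407.3 s = 8.044 m.
Convert: Hardness H = 1498 MPa = 1.498e+09 Pa.
As SI base values: W = 18.50 N, H = 1.498e+09 Pa, K = 1.631e-06.
Archard volume V = K·W·L/H = 1.631e-06 · 18.50 · 8.044 / 1.498e+09 = 1.620e-13 m³.

value=1.620e-13 m^3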